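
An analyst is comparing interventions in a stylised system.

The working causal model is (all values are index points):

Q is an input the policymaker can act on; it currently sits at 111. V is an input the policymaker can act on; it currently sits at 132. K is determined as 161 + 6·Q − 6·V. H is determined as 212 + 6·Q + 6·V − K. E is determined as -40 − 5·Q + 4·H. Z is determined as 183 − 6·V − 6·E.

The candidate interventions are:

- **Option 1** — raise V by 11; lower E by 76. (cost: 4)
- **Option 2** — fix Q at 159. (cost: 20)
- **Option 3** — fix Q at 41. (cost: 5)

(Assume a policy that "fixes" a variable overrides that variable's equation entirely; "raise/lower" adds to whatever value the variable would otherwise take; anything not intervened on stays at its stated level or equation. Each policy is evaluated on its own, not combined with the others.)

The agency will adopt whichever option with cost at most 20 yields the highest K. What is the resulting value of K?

Option 1 (V + 11, E − 76):
  Q = 111
  V = 132 + 11 = 143
  K = 161 + 6·111 − 6·143 = -31
Option 2 (Q := 159):
  Q = 159
  V = 132
  K = 161 + 6·159 − 6·132 = 323
Option 3 (Q := 41):
  Q = 41
  V = 132
  K = 161 + 6·41 − 6·132 = -385
Comparing — Option 1: K=-31, Option 2: K=323, Option 3: K=-385. Highest is 323 (Option 2).

323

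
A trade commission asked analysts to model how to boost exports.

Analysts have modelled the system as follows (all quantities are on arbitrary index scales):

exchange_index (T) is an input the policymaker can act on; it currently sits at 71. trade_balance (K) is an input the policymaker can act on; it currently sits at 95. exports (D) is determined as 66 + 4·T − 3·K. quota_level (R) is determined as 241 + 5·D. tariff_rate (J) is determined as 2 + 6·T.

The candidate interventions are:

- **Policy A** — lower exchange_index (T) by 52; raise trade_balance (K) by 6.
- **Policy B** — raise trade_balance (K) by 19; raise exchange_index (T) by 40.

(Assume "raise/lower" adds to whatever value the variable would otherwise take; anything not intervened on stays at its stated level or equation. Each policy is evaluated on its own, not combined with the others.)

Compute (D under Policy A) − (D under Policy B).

Policy A (T − 52, K + 6):
  T = 71 − 52 = 19
  K = 95 + 6 = 101
  D = 66 + 4·19 − 3·101 = -161
Policy B (K + 19, T + 40):
  T = 71 + 40 = 111
  K = 95 + 19 = 114
  D = 66 + 4·111 − 3·114 = 168
D: -161 − 168 = -329

-329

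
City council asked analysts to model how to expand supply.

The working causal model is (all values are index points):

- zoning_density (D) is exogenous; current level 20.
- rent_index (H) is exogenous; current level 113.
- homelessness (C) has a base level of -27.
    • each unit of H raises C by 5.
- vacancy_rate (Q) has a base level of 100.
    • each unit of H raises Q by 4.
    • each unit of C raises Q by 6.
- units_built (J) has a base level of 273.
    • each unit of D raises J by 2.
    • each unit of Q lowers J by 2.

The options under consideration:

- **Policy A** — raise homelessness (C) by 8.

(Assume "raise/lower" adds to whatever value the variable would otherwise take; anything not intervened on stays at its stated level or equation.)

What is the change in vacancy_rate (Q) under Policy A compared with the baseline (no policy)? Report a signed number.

Baseline:
  H = 113
  C = -27 + 5·113 = 538
  Q = 100 + 4·113 + 6·538 = 3780
Policy A (C + 8):
  H = 113
  C = -27 + 5·113 (+8 from intervention) = 546
  Q = 100 + 4·113 + 6·546 = 3828
Change in Q: 3828 − 3780 = 48

48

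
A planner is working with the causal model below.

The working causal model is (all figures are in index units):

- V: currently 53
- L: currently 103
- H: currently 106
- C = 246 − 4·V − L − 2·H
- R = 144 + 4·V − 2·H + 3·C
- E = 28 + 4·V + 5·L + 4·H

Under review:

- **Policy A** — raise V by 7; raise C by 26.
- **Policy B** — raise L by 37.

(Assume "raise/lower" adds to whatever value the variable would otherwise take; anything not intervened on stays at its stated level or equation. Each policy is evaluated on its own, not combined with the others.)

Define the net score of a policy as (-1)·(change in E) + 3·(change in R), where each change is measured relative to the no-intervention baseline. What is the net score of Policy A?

Baseline:
  V = 53
  L = 103
  H = 106
  C = 246 − 4·53 − 103 − 2·106 = -281
  R = 144 + 4·53 − 2·106 + 3·(-281) = -699
  E = 28 + 4·53 + 5·103 + 4·106 = 1179
Policy A (V + 7, C + 26):
  V = 53 + 7 = 60
  L = 103
  H = 106
  C = 246 − 4·60 − 103 − 2·106 (+26 from intervention) = -283
  R = 144 + 4·60 − 2·106 + 3·(-283) = -677
  E = 28 + 4·60 + 5·103 + 4·106 = 1207
ΔE = 1207 − 1179 = 28; ΔR = -677 − (-699) = 22
Score = (-1)·28 + 3·22 = 38

38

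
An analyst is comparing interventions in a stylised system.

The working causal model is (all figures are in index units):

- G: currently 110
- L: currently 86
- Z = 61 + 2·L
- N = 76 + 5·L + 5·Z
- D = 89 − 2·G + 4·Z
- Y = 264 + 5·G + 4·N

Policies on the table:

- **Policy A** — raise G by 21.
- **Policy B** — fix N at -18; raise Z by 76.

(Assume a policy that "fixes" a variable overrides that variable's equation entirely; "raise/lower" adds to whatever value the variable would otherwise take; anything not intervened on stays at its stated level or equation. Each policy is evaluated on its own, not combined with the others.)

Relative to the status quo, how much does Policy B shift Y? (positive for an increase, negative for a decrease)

-6756

Baseline:
  G = 110
  L = 86
  Z = 61 + 2·86 = 233
  N = 76 + 5·86 + 5·233 = 1671
  Y = 264 + 5·110 + 4·1671 = 7498
Policy B (N := -18, Z + 76):
  G = 110
  L = 86
  Z = 61 + 2·86 (+76 from intervention) = 309
  N = -18
  Y = 264 + 5·110 + 4·(-18) = 742
Change in Y: 742 − 7498 = -6756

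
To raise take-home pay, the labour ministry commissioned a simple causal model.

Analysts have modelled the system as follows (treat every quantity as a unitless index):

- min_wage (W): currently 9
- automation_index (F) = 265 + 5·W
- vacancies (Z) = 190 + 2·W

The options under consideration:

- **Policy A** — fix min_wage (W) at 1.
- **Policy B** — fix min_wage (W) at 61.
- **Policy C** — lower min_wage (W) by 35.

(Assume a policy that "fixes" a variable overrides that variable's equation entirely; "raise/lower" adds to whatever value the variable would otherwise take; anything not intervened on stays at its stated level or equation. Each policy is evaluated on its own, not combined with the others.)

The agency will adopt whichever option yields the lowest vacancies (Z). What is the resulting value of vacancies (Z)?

138

Policy A (W := 1):
  W = 1
  Z = 190 + 2·1 = 192
Policy B (W := 61):
  W = 61
  Z = 190 + 2·61 = 312
Policy C (W − 35):
  W = 9 − 35 = -26
  Z = 190 + 2·(-26) = 138
Comparing — Policy A: Z=192, Policy B: Z=312, Policy C: Z=138. Lowest is 138 (Policy C).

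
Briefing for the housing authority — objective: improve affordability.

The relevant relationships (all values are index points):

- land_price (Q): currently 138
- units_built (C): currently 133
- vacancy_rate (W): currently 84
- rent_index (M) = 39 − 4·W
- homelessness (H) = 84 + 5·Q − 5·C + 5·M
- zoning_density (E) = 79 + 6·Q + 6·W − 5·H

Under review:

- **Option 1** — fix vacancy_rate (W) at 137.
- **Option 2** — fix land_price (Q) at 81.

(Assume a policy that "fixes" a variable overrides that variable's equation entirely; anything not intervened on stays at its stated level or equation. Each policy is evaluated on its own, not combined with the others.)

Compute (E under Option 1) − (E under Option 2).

Option 1 (W := 137):
  Q = 138
  C = 133
  W = 137
  M = 39 − 4·137 = -509
  H = 84 + 5·138 − 5·133 + 5·(-509) = -2436
  E = 79 + 6·138 + 6·137 − 5·(-2436) = 13909
Option 2 (Q := 81):
  Q = 81
  C = 133
  W = 84
  M = 39 − 4·84 = -297
  H = 84 + 5·81 − 5·133 + 5·(-297) = -1661
  E = 79 + 6·81 + 6·84 − 5·(-1661) = 9374
E: 13909 − 9374 = 4535

4535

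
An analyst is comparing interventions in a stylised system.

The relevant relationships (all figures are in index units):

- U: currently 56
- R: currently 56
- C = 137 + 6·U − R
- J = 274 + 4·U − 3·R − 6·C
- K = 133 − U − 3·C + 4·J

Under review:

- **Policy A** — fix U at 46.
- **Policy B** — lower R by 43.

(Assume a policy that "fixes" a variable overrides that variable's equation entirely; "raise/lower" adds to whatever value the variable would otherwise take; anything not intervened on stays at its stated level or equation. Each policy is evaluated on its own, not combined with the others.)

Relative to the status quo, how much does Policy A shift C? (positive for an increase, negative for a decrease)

-60

Baseline:
  U = 56
  R = 56
  C = 137 + 6·56 − 56 = 417
Policy A (U := 46):
  U = 46
  R = 56
  C = 137 + 6·46 − 56 = 357
Change in C: 357 − 417 = -60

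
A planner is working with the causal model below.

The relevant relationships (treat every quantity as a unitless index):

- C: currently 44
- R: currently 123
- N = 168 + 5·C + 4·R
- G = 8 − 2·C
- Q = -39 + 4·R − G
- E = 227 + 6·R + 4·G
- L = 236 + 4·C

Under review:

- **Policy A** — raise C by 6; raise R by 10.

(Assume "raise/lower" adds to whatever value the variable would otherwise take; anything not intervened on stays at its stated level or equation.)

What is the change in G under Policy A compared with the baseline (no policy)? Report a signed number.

Baseline:
  C = 44
  G = 8 − 2·44 = -80
Policy A (C + 6, R + 10):
  C = 44 + 6 = 50
  G = 8 − 2·50 = -92
Change in G: -92 − (-80) = -12

-12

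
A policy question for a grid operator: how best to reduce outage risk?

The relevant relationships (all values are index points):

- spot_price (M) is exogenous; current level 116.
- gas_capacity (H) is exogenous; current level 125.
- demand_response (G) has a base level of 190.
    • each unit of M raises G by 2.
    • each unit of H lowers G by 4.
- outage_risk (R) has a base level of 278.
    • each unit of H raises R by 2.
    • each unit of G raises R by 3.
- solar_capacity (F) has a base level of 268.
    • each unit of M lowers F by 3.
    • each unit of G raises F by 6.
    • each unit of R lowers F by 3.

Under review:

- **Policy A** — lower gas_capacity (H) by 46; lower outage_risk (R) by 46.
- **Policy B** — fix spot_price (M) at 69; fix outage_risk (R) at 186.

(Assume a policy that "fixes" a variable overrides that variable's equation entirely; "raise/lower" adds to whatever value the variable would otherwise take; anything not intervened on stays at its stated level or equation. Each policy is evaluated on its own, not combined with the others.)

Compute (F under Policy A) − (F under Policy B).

Policy A (H − 46, R − 46):
  M = 116
  H = 125 − 46 = 79
  G = 190 + 2·116 − 4·79 = 106
  R = 278 + 2·79 + 3·106 (−46 from intervention) = 708
  F = 268 − 3·116 + 6·106 − 3·708 = -1568
Policy B (M := 69, R := 186):
  M = 69
  H = 125
  G = 190 + 2·69 − 4·125 = -172
  R = 186
  F = 268 − 3·69 + 6·(-172) − 3·186 = -1529
F: -1568 − (-1529) = -39

-39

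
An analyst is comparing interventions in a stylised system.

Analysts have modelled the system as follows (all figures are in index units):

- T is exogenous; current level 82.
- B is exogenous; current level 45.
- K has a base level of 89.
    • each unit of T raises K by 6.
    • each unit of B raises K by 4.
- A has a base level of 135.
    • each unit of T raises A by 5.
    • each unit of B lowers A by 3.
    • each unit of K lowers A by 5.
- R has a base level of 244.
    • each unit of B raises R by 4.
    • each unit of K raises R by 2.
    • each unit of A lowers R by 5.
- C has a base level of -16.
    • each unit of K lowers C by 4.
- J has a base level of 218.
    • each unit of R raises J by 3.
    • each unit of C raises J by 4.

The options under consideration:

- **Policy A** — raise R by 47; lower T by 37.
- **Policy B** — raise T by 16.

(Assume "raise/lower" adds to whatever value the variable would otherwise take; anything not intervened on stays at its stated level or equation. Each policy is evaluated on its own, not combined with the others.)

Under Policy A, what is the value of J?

33227

Policy A (R + 47, T − 37):
  T = 82 − 37 = 45
  B = 45
  K = 89 + 6·45 + 4·45 = 539
  A = 135 + 5·45 − 3·45 − 5·539 = -2470
  R = 244 + 4·45 + 2·539 − 5·(-2470) (+47 from intervention) = 13899
  C = -16 − 4·539 = -2172
  J = 218 + 3·13899 + 4·(-2172) = 33227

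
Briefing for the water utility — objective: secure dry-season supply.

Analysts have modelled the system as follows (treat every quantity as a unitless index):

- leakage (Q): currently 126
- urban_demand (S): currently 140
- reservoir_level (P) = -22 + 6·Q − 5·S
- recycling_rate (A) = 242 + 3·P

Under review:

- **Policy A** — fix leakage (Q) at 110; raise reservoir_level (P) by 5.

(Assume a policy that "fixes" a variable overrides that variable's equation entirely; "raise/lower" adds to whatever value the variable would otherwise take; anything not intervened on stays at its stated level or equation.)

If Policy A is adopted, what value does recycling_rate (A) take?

71

Policy A (Q := 110, P + 5):
  Q = 110
  S = 140
  P = -22 + 6·110 − 5·140 (+5 from intervention) = -57
  A = 242 + 3·(-57) = 71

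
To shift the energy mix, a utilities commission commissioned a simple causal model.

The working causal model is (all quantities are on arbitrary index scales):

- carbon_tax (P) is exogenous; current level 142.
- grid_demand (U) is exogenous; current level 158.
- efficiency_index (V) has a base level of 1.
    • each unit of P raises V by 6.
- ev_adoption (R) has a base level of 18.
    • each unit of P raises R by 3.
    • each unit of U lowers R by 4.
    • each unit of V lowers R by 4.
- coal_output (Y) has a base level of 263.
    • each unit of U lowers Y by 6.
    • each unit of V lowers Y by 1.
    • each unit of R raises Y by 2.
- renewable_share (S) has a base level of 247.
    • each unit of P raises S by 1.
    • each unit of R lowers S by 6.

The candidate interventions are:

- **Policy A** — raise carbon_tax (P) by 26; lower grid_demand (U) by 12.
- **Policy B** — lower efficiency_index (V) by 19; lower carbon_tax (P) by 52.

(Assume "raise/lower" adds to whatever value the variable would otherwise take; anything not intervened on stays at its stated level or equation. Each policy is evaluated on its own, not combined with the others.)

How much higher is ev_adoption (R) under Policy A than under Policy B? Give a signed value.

Policy A (P + 26, U − 12):
  P = 142 + 26 = 168
  U = 158 − 12 = 146
  V = 1 + 6·168 = 1009
  R = 18 + 3·168 − 4·146 − 4·1009 = -4098
Policy B (V − 19, P − 52):
  P = 142 − 52 = 90
  U = 158
  V = 1 + 6·90 (−19 from intervention) = 522
  R = 18 + 3·90 − 4·158 − 4·522 = -2432
R: -4098 − (-2432) = -1666

-1666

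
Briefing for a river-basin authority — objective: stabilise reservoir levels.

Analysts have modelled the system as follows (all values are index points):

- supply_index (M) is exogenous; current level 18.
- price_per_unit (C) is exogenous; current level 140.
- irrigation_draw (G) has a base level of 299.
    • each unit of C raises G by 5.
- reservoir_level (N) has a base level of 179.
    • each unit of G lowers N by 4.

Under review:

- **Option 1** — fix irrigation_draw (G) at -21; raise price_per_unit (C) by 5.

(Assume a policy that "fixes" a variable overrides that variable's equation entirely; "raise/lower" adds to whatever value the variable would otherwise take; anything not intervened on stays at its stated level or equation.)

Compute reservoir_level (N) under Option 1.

Option 1 (G := -21, C + 5):
  C = 140 + 5 = 145
  G = -21
  N = 179 − 4·(-21) = 263

263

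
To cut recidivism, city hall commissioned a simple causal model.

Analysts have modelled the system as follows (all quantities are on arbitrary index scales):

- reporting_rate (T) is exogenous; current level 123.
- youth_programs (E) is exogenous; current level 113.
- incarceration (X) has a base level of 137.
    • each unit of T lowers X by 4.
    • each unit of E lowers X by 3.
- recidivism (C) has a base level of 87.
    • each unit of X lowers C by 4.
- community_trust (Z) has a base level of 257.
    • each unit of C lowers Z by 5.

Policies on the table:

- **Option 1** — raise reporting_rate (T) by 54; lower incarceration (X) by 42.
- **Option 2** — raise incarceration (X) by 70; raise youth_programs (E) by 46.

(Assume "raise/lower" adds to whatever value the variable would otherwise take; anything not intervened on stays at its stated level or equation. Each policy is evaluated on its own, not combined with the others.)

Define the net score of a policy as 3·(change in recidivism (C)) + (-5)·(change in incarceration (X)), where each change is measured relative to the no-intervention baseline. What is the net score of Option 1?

4386

Baseline:
  T = 123
  E = 113
  X = 137 − 4·123 − 3·113 = -694
  C = 87 − 4·(-694) = 2863
Option 1 (T + 54, X − 42):
  T = 123 + 54 = 177
  E = 113
  X = 137 − 4·177 − 3·113 (−42 from intervention) = -952
  C = 87 − 4·(-952) = 3895
ΔC = 3895 − 2863 = 1032; ΔX = -952 − (-694) = -258
Score = 3·1032 + (-5)·(-258) = 4386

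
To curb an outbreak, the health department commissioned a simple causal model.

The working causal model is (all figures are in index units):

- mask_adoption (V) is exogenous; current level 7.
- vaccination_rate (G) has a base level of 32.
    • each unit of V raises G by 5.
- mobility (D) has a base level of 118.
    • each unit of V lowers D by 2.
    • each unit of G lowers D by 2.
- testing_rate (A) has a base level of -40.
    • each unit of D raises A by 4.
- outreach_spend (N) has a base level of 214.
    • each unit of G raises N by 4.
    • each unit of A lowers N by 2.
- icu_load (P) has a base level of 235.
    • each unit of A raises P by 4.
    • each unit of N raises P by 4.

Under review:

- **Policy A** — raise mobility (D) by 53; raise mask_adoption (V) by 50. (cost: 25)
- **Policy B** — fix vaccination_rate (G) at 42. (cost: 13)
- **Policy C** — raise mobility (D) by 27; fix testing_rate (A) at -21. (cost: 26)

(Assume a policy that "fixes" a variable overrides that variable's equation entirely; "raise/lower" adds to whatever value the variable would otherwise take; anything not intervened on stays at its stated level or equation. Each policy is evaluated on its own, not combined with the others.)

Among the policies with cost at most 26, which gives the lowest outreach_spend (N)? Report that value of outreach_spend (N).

Policy A (D + 53, V + 50):
  V = 7 + 50 = 57
  G = 32 + 5·57 = 317
  D = 118 − 2·57 − 2·317 (+53 from intervention) = -577
  A = -40 + 4·(-577) = -2348
  N = 214 + 4·317 − 2·(-2348) = 6178
Policy B (G := 42):
  V = 7
  G = 42
  D = 118 − 2·7 − 2·42 = 20
  A = -40 + 4·20 = 40
  N = 214 + 4·42 − 2·40 = 302
Policy C (D + 27, A := -21):
  V = 7
  G = 32 + 5·7 = 67
  D = 118 − 2·7 − 2·67 (+27 from intervention) = -3
  A = -21
  N = 214 + 4·67 − 2·(-21) = 524
Comparing — Policy A: N=6178, Policy B: N=302, Policy C: N=524. Lowest is 302 (Policy B).

302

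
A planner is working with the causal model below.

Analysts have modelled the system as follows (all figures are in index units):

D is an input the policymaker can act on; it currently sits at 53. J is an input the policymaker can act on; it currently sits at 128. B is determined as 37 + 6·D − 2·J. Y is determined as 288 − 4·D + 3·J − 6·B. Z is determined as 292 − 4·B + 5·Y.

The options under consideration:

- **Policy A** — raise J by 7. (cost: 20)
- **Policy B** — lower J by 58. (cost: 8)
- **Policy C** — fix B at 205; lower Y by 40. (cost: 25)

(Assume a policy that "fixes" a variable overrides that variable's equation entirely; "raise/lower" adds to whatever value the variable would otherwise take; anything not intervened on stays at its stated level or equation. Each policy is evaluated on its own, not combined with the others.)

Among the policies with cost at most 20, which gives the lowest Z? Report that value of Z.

-5588

Policy A (J + 7):
  D = 53
  J = 128 + 7 = 135
  B = 37 + 6·53 − 2·135 = 85
  Y = 288 − 4·53 + 3·135 − 6·85 = -29
  Z = 292 − 4·85 + 5·(-29) = -193
Policy B (J − 58):
  D = 53
  J = 128 − 58 = 70
  B = 37 + 6·53 − 2·70 = 215
  Y = 288 − 4·53 + 3·70 − 6·215 = -1004
  Z = 292 − 4·215 + 5·(-1004) = -5588
Comparing — Policy A: Z=-193, Policy B: Z=-5588. Lowest is -5588 (Policy B).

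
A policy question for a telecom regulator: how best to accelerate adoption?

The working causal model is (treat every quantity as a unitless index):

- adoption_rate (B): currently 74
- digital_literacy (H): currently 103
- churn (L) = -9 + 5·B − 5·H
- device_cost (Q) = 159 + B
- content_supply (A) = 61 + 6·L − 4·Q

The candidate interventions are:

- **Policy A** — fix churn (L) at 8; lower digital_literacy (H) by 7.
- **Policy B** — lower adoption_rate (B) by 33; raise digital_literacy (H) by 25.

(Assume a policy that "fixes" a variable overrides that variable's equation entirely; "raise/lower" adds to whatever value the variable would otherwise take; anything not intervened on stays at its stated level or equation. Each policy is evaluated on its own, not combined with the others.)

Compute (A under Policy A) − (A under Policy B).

2580

Policy A (L := 8, H − 7):
  B = 74
  H = 103 − 7 = 96
  L = 8
  Q = 159 + 74 = 233
  A = 61 + 6·8 − 4·233 = -823
Policy B (B − 33, H + 25):
  B = 74 − 33 = 41
  H = 103 + 25 = 128
  L = -9 + 5·41 − 5·128 = -444
  Q = 159 + 41 = 200
  A = 61 + 6·(-444) − 4·200 = -3403
A: -823 − (-3403) = 2580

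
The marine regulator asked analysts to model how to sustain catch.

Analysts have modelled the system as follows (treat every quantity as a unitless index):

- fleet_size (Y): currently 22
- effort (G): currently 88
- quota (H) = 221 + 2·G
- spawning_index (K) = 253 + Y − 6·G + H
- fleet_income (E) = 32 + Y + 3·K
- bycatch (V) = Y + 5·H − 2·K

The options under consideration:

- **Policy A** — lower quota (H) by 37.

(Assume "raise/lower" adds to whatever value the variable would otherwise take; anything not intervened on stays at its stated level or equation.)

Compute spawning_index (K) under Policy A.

Policy A (H − 37):
  Y = 22
  G = 88
  H = 221 + 2·88 (−37 from intervention) = 360
  K = 253 + 22 − 6·88 + 360 = 107

107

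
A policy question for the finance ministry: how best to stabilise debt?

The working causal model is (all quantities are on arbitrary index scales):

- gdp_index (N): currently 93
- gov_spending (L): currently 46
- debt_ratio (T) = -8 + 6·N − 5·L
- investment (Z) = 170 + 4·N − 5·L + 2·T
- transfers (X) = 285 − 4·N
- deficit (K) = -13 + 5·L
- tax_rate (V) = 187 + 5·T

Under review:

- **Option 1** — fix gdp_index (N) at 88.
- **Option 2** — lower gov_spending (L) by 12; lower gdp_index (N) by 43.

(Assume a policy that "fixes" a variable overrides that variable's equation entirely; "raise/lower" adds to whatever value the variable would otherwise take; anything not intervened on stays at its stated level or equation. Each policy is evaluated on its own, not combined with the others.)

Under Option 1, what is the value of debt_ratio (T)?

290

Option 1 (N := 88):
  N = 88
  L = 46
  T = -8 + 6·88 − 5·46 = 290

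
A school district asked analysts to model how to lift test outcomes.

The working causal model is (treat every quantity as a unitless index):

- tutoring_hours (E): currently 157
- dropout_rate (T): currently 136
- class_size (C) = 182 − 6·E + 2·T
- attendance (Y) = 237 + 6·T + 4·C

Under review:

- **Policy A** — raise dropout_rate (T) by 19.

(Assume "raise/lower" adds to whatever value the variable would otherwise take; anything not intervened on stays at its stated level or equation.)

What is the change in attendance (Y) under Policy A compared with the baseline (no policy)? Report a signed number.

Baseline:
  E = 157
  T = 136
  C = 182 − 6·157 + 2·136 = -488
  Y = 237 + 6·136 + 4·(-488) = -899
Policy A (T + 19):
  E = 157
  T = 136 + 19 = 155
  C = 182 − 6·157 + 2·155 = -450
  Y = 237 + 6·155 + 4·(-450) = -633
Change in Y: -633 − (-899) = 266

266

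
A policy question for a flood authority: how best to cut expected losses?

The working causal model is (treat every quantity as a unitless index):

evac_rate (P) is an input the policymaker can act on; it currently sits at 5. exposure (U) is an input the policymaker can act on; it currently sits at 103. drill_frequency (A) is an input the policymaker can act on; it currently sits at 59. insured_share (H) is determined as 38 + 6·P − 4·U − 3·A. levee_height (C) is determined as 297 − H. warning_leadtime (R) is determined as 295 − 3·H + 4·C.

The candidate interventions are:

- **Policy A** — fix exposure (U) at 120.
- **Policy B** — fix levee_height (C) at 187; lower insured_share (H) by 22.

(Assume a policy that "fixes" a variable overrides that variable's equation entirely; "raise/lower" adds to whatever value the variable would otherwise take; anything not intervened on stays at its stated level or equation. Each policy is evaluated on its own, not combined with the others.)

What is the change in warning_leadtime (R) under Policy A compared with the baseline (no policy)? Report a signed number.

Baseline:
  P = 5
  U = 103
  A = 59
  H = 38 + 6·5 − 4·103 − 3·59 = -521
  C = 297 − (-521) = 818
  R = 295 − 3·(-521) + 4·818 = 5130
Policy A (U := 120):
  P = 5
  U = 120
  A = 59
  H = 38 + 6·5 − 4·120 − 3·59 = -589
  C = 297 − (-589) = 886
  R = 295 − 3·(-589) + 4·886 = 5606
Change in R: 5606 − 5130 = 476

476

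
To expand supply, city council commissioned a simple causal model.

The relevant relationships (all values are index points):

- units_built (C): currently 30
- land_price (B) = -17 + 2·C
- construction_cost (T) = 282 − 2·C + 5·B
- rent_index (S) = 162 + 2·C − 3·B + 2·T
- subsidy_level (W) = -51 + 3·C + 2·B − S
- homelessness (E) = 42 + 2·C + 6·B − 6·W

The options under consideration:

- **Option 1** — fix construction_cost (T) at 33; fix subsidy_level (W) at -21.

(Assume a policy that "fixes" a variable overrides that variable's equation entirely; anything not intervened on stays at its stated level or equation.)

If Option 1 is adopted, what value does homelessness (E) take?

486

Option 1 (T := 33, W := -21):
  C = 30
  B = -17 + 2·30 = 43
  T = 33
  S = 162 + 2·30 − 3·43 + 2·33 = 159
  W = -21
  E = 42 + 2·30 + 6·43 − 6·(-21) = 486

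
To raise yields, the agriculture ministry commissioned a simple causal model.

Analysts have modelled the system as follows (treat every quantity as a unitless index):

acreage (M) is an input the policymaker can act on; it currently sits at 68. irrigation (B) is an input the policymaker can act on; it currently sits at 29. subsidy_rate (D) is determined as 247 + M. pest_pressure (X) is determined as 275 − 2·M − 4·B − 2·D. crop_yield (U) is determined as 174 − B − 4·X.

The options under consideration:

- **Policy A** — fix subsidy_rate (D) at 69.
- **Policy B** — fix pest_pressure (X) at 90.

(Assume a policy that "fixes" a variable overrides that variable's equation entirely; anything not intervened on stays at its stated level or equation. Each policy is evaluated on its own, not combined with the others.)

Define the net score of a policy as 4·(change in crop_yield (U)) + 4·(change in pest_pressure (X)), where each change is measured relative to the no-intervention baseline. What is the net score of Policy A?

-5904

Baseline:
  M = 68
  B = 29
  D = 247 + 68 = 315
  X = 275 − 2·68 − 4·29 − 2·315 = -607
  U = 174 − 29 − 4·(-607) = 2573
Policy A (D := 69):
  M = 68
  B = 29
  D = 69
  X = 275 − 2·68 − 4·29 − 2·69 = -115
  U = 174 − 29 − 4·(-115) = 605
ΔU = 605 − 2573 = -1968; ΔX = -115 − (-607) = 492
Score = 4·(-1968) + 4·492 = -5904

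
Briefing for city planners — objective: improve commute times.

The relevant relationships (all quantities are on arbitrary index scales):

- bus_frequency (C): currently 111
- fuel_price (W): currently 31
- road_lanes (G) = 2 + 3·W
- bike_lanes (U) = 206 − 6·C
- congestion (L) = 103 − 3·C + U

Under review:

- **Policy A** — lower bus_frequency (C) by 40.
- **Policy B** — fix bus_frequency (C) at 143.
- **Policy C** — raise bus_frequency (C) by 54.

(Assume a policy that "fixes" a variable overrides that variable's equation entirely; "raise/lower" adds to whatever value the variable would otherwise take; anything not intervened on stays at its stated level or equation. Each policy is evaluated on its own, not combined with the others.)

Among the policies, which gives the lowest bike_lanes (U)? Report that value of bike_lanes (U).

Policy A (C − 40):
  C = 111 − 40 = 71
  U = 206 − 6·71 = -220
Policy B (C := 143):
  C = 143
  U = 206 − 6·143 = -652
Policy C (C + 54):
  C = 111 + 54 = 165
  U = 206 − 6·165 = -784
Comparing — Policy A: U=-220, Policy B: U=-652, Policy C: U=-784. Lowest is -784 (Policy C).

-784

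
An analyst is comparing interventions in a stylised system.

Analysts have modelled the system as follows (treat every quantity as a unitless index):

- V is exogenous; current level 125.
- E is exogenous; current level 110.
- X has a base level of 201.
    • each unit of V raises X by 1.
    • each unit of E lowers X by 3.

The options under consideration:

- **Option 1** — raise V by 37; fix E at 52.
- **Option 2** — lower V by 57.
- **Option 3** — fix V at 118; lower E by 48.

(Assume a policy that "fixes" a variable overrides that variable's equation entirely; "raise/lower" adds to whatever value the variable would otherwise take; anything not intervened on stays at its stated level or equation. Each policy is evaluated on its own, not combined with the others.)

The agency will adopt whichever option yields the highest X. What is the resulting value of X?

207

Option 1 (V + 37, E := 52):
  V = 125 + 37 = 162
  E = 52
  X = 201 + 162 − 3·52 = 207
Option 2 (V − 57):
  V = 125 − 57 = 68
  E = 110
  X = 201 + 68 − 3·110 = -61
Option 3 (V := 118, E − 48):
  V = 118
  E = 110 − 48 = 62
  X = 201 + 118 − 3·62 = 133
Comparing — Option 1: X=207, Option 2: X=-61, Option 3: X=133. Highest is 207 (Option 1).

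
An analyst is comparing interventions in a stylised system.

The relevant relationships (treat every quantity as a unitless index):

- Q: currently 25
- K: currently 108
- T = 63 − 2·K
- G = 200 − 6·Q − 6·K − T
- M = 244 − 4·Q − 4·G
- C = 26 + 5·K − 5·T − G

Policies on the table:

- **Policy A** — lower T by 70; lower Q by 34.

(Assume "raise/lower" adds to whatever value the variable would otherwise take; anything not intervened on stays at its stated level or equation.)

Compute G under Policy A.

-171

Policy A (T − 70, Q − 34):
  Q = 25 − 34 = -9
  K = 108
  T = 63 − 2·108 (−70 from intervention) = -223
  G = 200 − 6·(-9) − 6·108 − (-223) = -171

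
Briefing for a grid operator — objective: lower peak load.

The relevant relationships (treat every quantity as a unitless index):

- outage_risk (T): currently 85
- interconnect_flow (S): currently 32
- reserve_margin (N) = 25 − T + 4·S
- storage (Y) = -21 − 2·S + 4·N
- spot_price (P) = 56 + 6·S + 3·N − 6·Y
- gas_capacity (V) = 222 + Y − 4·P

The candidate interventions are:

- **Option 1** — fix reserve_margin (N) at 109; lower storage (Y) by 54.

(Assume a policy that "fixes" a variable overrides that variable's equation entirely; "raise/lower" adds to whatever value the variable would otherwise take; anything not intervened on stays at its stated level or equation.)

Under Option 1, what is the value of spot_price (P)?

-1207

Option 1 (N := 109, Y − 54):
  T = 85
  S = 32
  N = 109
  Y = -21 − 2·32 + 4·109 (−54 from intervention) = 297
  P = 56 + 6·32 + 3·109 − 6·297 = -1207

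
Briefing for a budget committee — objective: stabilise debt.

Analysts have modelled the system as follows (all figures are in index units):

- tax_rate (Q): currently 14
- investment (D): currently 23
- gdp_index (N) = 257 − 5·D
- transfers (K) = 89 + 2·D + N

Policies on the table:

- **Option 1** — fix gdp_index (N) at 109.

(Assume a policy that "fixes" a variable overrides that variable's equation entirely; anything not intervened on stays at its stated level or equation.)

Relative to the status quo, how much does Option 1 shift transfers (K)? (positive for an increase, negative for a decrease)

-33

Baseline:
  D = 23
  N = 257 − 5·23 = 142
  K = 89 + 2·23 + 142 = 277
Option 1 (N := 109):
  D = 23
  N = 109
  K = 89 + 2·23 + 109 = 244
Change in K: 244 − 277 = -33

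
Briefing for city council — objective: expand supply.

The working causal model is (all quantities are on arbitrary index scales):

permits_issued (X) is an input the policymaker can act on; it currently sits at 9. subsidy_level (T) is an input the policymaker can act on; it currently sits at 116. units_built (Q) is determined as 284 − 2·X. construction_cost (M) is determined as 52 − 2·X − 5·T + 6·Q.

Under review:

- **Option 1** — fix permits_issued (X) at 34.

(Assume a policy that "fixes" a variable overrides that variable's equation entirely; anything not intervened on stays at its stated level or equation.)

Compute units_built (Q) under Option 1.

Option 1 (X := 34):
  X = 34
  Q = 284 − 2·34 = 216

216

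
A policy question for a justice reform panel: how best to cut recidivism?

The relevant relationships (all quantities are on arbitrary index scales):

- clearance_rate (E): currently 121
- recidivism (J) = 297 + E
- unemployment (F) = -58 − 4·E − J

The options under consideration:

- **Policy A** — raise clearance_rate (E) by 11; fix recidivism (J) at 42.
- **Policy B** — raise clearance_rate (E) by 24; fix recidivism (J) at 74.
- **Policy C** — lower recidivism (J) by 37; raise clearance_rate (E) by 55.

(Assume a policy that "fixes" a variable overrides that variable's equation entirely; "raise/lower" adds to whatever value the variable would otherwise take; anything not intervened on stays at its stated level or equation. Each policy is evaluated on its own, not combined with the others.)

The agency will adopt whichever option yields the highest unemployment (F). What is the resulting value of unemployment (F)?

-628

Policy A (E + 11, J := 42):
  E = 121 + 11 = 132
  J = 42
  F = -58 − 4·132 − 42 = -628
Policy B (E + 24, J := 74):
  E = 121 + 24 = 145
  J = 74
  F = -58 − 4·145 − 74 = -712
Policy C (J − 37, E + 55):
  E = 121 + 55 = 176
  J = 297 + 176 (−37 from intervention) = 436
  F = -58 − 4·176 − 436 = -1198
Comparing — Policy A: F=-628, Policy B: F=-712, Policy C: F=-1198. Highest is -628 (Policy A).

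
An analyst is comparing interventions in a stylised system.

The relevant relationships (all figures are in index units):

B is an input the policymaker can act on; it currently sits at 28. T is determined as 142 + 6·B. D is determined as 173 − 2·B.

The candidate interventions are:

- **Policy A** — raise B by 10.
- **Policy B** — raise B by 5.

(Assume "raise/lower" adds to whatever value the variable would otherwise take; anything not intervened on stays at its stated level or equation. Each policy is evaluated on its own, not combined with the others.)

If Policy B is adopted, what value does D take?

107

Policy B (B + 5):
  B = 28 + 5 = 33
  D = 173 − 2·33 = 107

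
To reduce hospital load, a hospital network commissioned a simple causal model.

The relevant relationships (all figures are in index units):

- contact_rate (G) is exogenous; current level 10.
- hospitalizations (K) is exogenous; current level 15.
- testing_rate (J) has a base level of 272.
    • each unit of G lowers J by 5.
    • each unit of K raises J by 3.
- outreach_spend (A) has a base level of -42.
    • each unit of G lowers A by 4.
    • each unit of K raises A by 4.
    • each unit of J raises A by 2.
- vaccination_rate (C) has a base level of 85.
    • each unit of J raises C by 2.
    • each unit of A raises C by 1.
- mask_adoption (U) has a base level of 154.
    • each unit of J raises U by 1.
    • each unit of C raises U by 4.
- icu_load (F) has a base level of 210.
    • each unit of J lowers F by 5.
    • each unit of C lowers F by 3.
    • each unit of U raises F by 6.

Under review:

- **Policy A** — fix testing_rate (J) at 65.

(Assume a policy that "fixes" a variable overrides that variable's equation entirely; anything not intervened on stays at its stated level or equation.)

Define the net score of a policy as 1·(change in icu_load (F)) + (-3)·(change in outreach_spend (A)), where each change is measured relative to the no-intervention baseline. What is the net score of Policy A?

-15958

Baseline:
  G = 10
  K = 15
  J = 272 − 5·10 + 3·15 = 267
  A = -42 − 4·10 + 4·15 + 2·267 = 512
  C = 85 + 2·267 + 512 = 1131
  U = 154 + 267 + 4·1131 = 4945
  F = 210 − 5·267 − 3·1131 + 6·4945 = 25152
Policy A (J := 65):
  G = 10
  K = 15
  J = 65
  A = -42 − 4·10 + 4·15 + 2·65 = 108
  C = 85 + 2·65 + 108 = 323
  U = 154 + 65 + 4·323 = 1511
  F = 210 − 5·65 − 3·323 + 6·1511 = 7982
ΔF = 7982 − 25152 = -17170; ΔA = 108 − 512 = -404
Score = 1·(-17170) + (-3)·(-404) = -15958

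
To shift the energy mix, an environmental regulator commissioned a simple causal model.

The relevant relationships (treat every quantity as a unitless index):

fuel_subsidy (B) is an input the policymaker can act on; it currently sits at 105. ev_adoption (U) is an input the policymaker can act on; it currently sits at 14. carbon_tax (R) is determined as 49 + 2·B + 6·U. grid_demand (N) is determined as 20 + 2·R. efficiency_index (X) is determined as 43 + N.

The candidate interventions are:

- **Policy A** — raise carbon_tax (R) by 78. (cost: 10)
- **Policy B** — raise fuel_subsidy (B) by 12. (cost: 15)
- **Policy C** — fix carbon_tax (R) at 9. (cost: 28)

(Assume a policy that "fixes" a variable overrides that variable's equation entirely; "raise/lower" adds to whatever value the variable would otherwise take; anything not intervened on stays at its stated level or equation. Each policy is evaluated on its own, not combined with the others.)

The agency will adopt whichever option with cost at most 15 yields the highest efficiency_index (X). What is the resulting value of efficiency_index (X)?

905

Policy A (R + 78):
  B = 105
  U = 14
  R = 49 + 2·105 + 6·14 (+78 from intervention) = 421
  N = 20 + 2·421 = 862
  X = 43 + 862 = 905
Policy B (B + 12):
  B = 105 + 12 = 117
  U = 14
  R = 49 + 2·117 + 6·14 = 367
  N = 20 + 2·367 = 754
  X = 43 + 754 = 797
Comparing — Policy A: X=905, Policy B: X=797. Highest is 905 (Policy A).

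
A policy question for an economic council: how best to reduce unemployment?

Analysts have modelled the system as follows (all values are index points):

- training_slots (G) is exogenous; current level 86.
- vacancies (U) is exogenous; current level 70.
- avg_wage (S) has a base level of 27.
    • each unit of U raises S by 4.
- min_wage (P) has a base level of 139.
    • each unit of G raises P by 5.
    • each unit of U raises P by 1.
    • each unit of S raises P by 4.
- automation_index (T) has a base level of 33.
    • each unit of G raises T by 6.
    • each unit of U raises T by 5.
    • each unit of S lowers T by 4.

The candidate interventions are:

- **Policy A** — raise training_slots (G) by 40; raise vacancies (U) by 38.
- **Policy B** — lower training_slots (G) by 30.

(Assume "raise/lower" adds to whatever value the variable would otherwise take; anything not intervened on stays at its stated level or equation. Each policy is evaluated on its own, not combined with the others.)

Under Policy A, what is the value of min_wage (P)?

2713

Policy A (G + 40, U + 38):
  G = 86 + 40 = 126
  U = 70 + 38 = 108
  S = 27 + 4·108 = 459
  P = 139 + 5·126 + 108 + 4·459 = 2713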